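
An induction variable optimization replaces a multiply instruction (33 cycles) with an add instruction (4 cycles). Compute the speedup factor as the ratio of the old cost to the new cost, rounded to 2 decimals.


Ratio = mult_cost / add_cost = 33 / 4 = 8.25

8.25


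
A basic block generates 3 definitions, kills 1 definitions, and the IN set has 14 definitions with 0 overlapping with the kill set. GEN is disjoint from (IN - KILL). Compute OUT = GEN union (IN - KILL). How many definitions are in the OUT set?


IN - KILL: 14 - 0 = 14 surviving definitions
OUT = GEN + surviving = 3 + 14 = 17

17


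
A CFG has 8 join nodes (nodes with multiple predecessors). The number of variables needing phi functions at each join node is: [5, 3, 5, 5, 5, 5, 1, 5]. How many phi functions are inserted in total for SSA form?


Total phi functions = sum of phi functions at each join node
= 5 + 3 + 5 + 5 + 5 + 5 + 1 + 5 = 34

34


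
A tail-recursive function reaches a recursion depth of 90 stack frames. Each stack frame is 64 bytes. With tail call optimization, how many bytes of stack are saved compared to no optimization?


Without TCO: 90 * 64 = 5760 bytes
With TCO: reuse 1 frame = 64 bytes
Savings = 5760 - 64 = 5696

5696


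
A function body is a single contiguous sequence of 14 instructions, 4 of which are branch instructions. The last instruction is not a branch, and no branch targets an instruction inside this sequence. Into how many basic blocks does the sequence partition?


With no in-sequence branch targets, the leaders are the first instruction plus the instruction after each branch.
Number of basic blocks = branches + 1
= 4 + 1 = 5

5


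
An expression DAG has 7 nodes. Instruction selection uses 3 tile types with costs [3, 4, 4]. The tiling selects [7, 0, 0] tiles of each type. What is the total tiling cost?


Total cost = sum(count_i * cost_i)
= 7*3 + 0*4 + 0*4
= 21

21


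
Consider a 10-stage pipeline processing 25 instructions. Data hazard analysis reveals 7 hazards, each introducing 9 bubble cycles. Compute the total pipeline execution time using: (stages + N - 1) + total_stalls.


Base cycles = 10 + 25 - 1 = 34
Total stalls = 7 * 9 = 63
Total = 34 + 63 = 97

97


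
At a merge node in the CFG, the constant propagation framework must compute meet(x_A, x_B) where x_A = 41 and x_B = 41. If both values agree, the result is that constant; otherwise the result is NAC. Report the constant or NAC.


Meet operation: if both paths give the same constant, result is that constant; if they differ, result is NAC (not-a-constant).
Path A: 41, Path B: 41 -> equal
Result: constant -> 41

41


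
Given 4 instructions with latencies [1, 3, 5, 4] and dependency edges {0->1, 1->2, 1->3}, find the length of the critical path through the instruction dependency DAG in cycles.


Compute longest path through dependency graph: dist(Ik) = max over predecessors of dist + latency(Ik).
dist(I0) = latency 1 = 1
dist(I1) = dist(I0) + 3 = 1 + 3 = 4
dist(I2) = dist(I1) + 5 = 4 + 5 = 9
dist(I3) = dist(I1) + 4 = 4 + 4 = 8
Critical path = max dist = 9

9


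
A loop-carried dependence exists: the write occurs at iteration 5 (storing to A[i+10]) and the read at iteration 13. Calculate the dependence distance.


Distance = read iteration - write iteration
= 13 - 5 = 8

8


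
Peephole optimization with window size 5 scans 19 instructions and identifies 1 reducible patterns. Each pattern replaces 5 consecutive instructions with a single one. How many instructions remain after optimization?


Each match removes 4 instructions.
Total removed = 1 * 4 = 4
Remaining = 19 - 4 = 15

15


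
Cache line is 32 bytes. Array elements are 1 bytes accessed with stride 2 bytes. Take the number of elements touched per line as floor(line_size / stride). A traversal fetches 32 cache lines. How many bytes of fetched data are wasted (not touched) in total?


Elements per line = floor(32 / 2) = 16
Bytes used per line = 16 * 1 = 16
Wasted per line = 32 - 16 = 16
Total wasted = 16 * 32 = 512

512


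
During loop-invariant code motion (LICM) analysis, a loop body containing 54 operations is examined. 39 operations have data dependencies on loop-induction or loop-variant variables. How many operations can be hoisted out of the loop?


Invariant candidates = total - loop-dependent
= 54 - 39 = 15

15


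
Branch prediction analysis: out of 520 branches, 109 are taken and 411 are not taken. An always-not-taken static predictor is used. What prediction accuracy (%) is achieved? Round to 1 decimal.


Predictor: always-not-taken
Correct predictions = 411
Accuracy = 411 / 520 * 100 = 79.0%

79.0


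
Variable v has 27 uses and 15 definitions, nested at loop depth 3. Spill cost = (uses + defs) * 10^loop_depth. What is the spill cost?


uses + defs = 27 + 15 = 42
10^3 = 1000
Spill cost = 42 * 1000 = 42000

42000


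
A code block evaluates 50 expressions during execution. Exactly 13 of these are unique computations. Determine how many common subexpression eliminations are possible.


CSE count = total expressions - unique expressions
= 50 - 13 = 37

37


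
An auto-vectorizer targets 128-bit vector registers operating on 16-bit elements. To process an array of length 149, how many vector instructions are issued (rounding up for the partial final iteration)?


Width = 128 / 16 = 8 elements per vector op
Iterations = ceil(149 / 8) = 19

19


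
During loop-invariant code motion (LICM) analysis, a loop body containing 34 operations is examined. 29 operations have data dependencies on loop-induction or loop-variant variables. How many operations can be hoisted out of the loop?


Invariant candidates = total - loop-dependent
= 34 - 29 = 5

5


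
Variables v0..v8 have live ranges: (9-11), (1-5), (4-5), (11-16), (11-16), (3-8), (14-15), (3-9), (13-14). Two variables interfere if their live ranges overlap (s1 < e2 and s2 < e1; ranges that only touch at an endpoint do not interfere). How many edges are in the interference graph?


Check all pairs for overlapping intervals.
Two intervals (s1,e1) and (s2,e2) overlap if s1 < e2 and s2 < e1.
v0 (9-11) vs v1..v8: overlaps none -> 0
v1 (1-5) vs v2..v8: overlaps v2, v5, v7 -> 3
v2 (4-5) vs v3..v8: overlaps v5, v7 -> 2
v3 (11-16) vs v4..v8: overlaps v4, v6, v8 -> 3
v4 (11-16) vs v5..v8: overlaps v6, v8 -> 2
v5 (3-8) vs v6..v8: overlaps v7 -> 1
v6 (14-15) vs v7..v8: overlaps none -> 0
v7 (3-9) vs v8: overlaps none -> 0
Total overlapping pairs = 0 + 3 + 2 + 3 + 2 + 1 + 0 + 0 = 11

11


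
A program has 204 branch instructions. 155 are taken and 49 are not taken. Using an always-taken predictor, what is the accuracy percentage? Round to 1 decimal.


Predictor: always-taken
Correct predictions = 155
Accuracy = 155 / 204 * 100 = 76.0%

76.0


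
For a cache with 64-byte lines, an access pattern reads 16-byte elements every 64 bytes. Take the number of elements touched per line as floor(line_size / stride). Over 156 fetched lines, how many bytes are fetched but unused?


Elements per line = floor(64 / 64) = 1
Bytes used per line = 1 * 16 = 16
Wasted per line = 64 - 16 = 48
Total wasted = 48 * 156 = 7488

7488


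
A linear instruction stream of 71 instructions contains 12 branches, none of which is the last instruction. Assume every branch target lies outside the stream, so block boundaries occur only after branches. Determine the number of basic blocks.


With no in-sequence branch targets, the leaders are the first instruction plus the instruction after each branch.
Number of basic blocks = branches + 1
= 12 + 1 = 13

13


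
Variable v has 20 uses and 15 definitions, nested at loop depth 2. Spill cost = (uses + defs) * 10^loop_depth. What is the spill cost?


uses + defs = 20 + 15 = 35
10^2 = 100
Spill cost = 35 * 100 = 3500

3500


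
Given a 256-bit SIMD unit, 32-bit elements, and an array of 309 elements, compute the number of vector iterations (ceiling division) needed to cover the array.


Width = 256 / 32 = 8 elements per vector op
Iterations = ceil(309 / 8) = 39

39


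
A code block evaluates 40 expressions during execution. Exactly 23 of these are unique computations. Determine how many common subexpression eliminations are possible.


CSE count = total expressions - unique expressions
= 40 - 23 = 17

17


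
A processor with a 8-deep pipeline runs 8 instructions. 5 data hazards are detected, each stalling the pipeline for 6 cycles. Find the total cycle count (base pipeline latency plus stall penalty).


Base cycles = 8 + 8 - 1 = 15
Total stalls = 5 * 6 = 30
Total = 15 + 30 = 45

45


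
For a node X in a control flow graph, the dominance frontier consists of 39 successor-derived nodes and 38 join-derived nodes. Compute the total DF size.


DF(X) = direct successor contributions + join point contributions
= 39 + 38 = 77

77


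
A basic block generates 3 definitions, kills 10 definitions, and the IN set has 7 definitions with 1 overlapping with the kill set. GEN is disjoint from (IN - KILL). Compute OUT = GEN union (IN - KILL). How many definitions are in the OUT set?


IN - KILL: 7 - 1 = 6 surviving definitions
OUT = GEN + surviving = 3 + 6 = 9

9


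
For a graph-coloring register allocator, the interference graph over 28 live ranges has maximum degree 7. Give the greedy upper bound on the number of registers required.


Greedy coloring never needs more than (max_degree + 1) colors: when coloring a vertex, at most max_degree neighbors are already colored.
Upper bound = 7 + 1 = 8

8


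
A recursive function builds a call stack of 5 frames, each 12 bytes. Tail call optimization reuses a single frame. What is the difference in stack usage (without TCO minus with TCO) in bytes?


Without TCO: 5 * 12 = 60 bytes
With TCO: reuse 1 frame = 12 bytes
Savings = 60 - 12 = 48

48


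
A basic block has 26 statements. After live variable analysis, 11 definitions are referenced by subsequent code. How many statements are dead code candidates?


Dead code = total statements - live definitions
= 26 - 11 = 15

15


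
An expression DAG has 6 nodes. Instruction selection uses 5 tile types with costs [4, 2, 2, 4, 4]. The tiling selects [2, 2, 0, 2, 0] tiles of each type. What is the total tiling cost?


Total cost = sum(count_i * cost_i)
= 2*4 + 2*2 + 0*2 + 2*4 + 0*4
= 20

20


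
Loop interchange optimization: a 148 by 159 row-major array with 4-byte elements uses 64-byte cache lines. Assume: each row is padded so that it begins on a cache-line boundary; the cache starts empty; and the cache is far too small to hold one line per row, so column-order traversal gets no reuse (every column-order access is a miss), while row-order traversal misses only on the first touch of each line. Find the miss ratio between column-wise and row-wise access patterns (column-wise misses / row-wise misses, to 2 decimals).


Each row occupies 159 * 4 = 636 bytes and starts on a line boundary, so it spans ceil(636 / 64) = 10 cache lines.
Row-major traversal misses (one per line touched): 148 * ceil(159 * 4 / 64) = 1480
Column-major traversal misses (no reuse, every access misses): 148 * 159 = 23532
Ratio = 23532 / 1480 = 15.9

15.9


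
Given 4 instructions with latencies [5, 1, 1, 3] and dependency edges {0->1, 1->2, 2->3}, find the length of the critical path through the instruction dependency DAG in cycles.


Compute longest path through dependency graph: dist(Ik) = max over predecessors of dist + latency(Ik).
dist(I0) = latency 5 = 5
dist(I1) = dist(I0) + 1 = 5 + 1 = 6
dist(I2) = dist(I1) + 1 = 6 + 1 = 7
dist(I3) = dist(I2) + 3 = 7 + 3 = 10
Critical path = max dist = 10

10


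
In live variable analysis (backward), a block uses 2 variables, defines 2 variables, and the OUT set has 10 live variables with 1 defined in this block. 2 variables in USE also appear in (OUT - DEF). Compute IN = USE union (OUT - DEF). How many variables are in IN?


OUT - DEF: 10 - 1 = 9
|IN| = |USE| + |OUT - DEF| - |USE ∩ (OUT - DEF)| = 2 + 9 - 2 = 9

9


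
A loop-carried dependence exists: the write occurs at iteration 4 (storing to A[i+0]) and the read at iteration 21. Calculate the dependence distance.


Distance = read iteration - write iteration
= 21 - 4 = 17

17


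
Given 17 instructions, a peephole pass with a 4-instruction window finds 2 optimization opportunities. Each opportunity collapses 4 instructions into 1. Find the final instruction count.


Each match removes 3 instructions.
Total removed = 2 * 3 = 6
Remaining = 17 - 6 = 11

11


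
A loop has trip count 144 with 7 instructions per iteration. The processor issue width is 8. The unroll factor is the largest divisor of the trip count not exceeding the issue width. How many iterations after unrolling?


Largest divisor of 144 <= 8 is 8
New iterations = 144 / 8 = 18

18


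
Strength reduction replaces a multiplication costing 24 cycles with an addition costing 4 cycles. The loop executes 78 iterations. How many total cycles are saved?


Per-iteration saving = 24 - 4 = 20
Total saved = 78 * 20 = 1560

1560


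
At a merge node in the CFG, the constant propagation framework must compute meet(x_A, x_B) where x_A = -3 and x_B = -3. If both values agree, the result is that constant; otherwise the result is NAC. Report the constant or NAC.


Meet operation: if both paths give the same constant, result is that constant; if they differ, result is NAC (not-a-constant).
Path A: -3, Path B: -3 -> equal
Result: constant -> -3

-3


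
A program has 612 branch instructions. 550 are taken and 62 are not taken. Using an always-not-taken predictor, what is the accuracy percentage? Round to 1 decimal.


Predictor: always-not-taken
Correct predictions = 62
Accuracy = 62 / 612 * 100 = 10.1%

10.1


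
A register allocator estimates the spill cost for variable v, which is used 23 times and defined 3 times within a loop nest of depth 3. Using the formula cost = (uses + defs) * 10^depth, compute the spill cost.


uses + defs = 23 + 3 = 26
10^3 = 1000
Spill cost = 26 * 1000 = 26000

26000


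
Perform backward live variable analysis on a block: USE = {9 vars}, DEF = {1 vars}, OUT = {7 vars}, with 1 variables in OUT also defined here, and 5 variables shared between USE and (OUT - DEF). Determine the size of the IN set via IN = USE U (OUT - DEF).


OUT - DEF: 7 - 1 = 6
|IN| = |USE| + |OUT - DEF| - |USE ∩ (OUT - DEF)| = 9 + 6 - 5 = 10

10


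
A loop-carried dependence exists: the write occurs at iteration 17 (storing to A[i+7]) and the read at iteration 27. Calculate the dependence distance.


Distance = read iteration - write iteration
= 27 - 17 = 10

10


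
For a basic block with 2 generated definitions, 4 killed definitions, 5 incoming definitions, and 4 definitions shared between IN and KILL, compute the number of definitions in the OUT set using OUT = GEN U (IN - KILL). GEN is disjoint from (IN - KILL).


IN - KILL: 5 - 4 = 1 surviving definitions
OUT = GEN + surviving = 2 + 1 = 3

3


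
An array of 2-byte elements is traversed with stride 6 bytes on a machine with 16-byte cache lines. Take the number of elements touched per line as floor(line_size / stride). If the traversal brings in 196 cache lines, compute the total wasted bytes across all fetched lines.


Elements per line = floor(16 / 6) = 2
Bytes used per line = 2 * 2 = 4
Wasted per line = 16 - 4 = 12
Total wasted = 12 * 196 = 2352

2352


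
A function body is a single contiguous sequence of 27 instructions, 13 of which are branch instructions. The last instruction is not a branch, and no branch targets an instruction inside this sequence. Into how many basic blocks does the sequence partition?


With no in-sequence branch targets, the leaders are the first instruction plus the instruction after each branch.
Number of basic blocks = branches + 1
= 13 + 1 = 14

14


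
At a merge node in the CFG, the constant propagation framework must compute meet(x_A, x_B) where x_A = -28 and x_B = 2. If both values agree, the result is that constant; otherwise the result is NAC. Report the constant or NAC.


Meet operation: if both paths give the same constant, result is that constant; if they differ, result is NAC (not-a-constant).
Path A: -28, Path B: 2 -> differ
Result: not-a-constant -> NAC

NAC


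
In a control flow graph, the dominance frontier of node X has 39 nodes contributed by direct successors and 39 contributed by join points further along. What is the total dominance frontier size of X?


DF(X) = direct successor contributions + join point contributions
= 39 + 39 = 78

78


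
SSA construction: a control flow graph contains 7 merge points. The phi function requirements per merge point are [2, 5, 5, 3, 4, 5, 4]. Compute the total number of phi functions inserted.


Total phi functions = sum of phi functions at each join node
= 2 + 5 + 5 + 3 + 4 + 5 + 4 = 28

28


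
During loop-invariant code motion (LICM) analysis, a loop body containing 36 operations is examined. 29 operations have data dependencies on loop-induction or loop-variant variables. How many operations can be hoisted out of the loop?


Invariant candidates = total - loop-dependent
= 36 - 29 = 7

7


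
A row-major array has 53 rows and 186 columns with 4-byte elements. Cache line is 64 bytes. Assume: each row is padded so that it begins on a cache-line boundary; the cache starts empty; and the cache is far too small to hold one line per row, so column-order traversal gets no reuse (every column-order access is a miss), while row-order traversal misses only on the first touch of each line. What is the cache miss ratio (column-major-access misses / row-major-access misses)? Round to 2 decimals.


Each row occupies 186 * 4 = 744 bytes and starts on a line boundary, so it spans ceil(744 / 64) = 12 cache lines.
Row-major traversal misses (one per line touched): 53 * ceil(186 * 4 / 64) = 636
Column-major traversal misses (no reuse, every access misses): 53 * 186 = 9858
Ratio = 9858 / 636 = 15.5

15.5


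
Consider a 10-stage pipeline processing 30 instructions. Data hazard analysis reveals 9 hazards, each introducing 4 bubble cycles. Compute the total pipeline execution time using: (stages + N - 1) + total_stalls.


Base cycles = 10 + 30 - 1 = 39
Total stalls = 9 * 4 = 36
Total = 39 + 36 = 75

75


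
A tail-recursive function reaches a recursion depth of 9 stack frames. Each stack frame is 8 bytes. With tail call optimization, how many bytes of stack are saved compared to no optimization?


Without TCO: 9 * 8 = 72 bytes
With TCO: reuse 1 frame = 8 bytes
Savings = 72 - 8 = 64

64


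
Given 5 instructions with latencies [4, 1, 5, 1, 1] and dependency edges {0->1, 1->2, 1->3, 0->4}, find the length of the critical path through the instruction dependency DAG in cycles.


Compute longest path through dependency graph: dist(Ik) = max over predecessors of dist + latency(Ik).
dist(I0) = latency 4 = 4
dist(I1) = dist(I0) + 1 = 4 + 1 = 5
dist(I2) = dist(I1) + 5 = 5 + 5 = 10
dist(I3) = dist(I1) + 1 = 5 + 1 = 6
dist(I4) = dist(I0) + 1 = 4 + 1 = 5
Critical path = max dist = 10

10


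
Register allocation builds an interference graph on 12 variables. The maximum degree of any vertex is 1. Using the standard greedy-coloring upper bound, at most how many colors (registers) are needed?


Greedy coloring never needs more than (max_degree + 1) colors: when coloring a vertex, at most max_degree neighbors are already colored.
Upper bound = 1 + 1 = 2

2


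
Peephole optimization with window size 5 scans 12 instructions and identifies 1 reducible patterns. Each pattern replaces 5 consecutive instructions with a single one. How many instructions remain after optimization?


Each match removes 4 instructions.
Total removed = 1 * 4 = 4
Remaining = 12 - 4 = 8

8


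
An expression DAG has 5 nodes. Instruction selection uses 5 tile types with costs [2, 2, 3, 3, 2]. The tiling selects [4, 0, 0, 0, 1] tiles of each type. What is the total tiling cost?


Total cost = sum(count_i * cost_i)
= 4*2 + 0*2 + 0*3 + 0*3 + 1*2
= 10

10


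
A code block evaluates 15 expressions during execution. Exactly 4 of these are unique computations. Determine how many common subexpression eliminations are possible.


CSE count = total expressions - unique expressions
= 15 - 4 = 11

11


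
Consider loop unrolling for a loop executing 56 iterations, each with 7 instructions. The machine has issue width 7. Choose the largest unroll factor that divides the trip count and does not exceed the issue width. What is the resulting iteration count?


Largest divisor of 56 <= 7 is 7
New iterations = 56 / 7 = 8

8


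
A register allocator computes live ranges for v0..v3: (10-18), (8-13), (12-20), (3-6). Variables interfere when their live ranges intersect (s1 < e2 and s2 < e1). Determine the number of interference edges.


Check all pairs for overlapping intervals.
Two intervals (s1,e1) and (s2,e2) overlap if s1 < e2 and s2 < e1.
v0 (10-18) vs v1..v3: overlaps v1, v2 -> 2
v1 (8-13) vs v2..v3: overlaps v2 -> 1
v2 (12-20) vs v3: overlaps none -> 0
Total overlapping pairs = 2 + 1 + 0 = 3

3


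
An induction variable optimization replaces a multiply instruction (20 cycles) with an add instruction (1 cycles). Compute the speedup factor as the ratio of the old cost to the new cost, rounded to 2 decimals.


Ratio = mult_cost / add_cost = 20 / 1 = 20.0

20.0


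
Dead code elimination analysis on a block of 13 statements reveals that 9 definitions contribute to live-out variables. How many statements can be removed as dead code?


Dead code = total statements - live definitions
= 13 - 9 = 4

4


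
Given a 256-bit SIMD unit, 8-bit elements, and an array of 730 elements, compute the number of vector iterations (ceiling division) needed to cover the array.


Width = 256 / 8 = 32 elements per vector op
Iterations = ceil(730 / 32) = 23

23


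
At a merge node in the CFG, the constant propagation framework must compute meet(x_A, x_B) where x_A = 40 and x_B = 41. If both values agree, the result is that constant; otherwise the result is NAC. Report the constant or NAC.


Meet operation: if both paths give the same constant, result is that constant; if they differ, result is NAC (not-a-constant).
Path A: 40, Path B: 41 -> differ
Result: not-a-constant -> NAC

NAC


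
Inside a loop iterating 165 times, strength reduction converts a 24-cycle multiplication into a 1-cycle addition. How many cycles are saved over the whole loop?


Per-iteration saving = 24 - 1 = 23
Total saved = 165 * 23 = 3795

3795


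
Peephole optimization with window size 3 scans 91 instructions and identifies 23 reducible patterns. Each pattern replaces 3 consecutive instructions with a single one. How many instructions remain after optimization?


Each match removes 2 instructions.
Total removed = 23 * 2 = 46
Remaining = 91 - 46 = 45

45


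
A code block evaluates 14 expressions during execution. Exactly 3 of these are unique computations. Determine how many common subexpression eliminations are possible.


CSE count = total expressions - unique expressions
= 14 - 3 = 11

11


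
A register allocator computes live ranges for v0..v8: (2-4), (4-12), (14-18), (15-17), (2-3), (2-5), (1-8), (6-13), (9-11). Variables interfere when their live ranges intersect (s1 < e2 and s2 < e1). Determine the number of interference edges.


Check all pairs for overlapping intervals.
Two intervals (s1,e1) and (s2,e2) overlap if s1 < e2 and s2 < e1.
v0 (2-4) vs v1..v8: overlaps v4, v5, v6 -> 3
v1 (4-12) vs v2..v8: overlaps v5, v6, v7, v8 -> 4
v2 (14-18) vs v3..v8: overlaps v3 -> 1
v3 (15-17) vs v4..v8: overlaps none -> 0
v4 (2-3) vs v5..v8: overlaps v5, v6 -> 2
v5 (2-5) vs v6..v8: overlaps v6 -> 1
v6 (1-8) vs v7..v8: overlaps v7 -> 1
v7 (6-13) vs v8: overlaps v8 -> 1
Total overlapping pairs = 3 + 4 + 1 + 0 + 2 + 1 + 1 + 1 = 13

13


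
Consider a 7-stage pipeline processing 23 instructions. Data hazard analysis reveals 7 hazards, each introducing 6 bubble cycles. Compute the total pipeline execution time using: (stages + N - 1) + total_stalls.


Base cycles = 7 + 23 - 1 = 29
Total stalls = 7 * 6 = 42
Total = 29 + 42 = 71

71


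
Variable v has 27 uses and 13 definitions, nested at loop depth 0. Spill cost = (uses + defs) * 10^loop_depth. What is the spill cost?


uses + defs = 27 + 13 = 40
10^0 = 1
Spill cost = 40 * 1 = 40

40


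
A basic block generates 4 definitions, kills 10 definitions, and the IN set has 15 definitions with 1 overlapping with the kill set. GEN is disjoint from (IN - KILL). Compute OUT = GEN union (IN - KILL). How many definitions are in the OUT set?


IN - KILL: 15 - 1 = 14 surviving definitions
OUT = GEN + surviving = 4 + 14 = 18

18


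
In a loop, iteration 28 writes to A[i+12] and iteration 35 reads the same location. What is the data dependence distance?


Distance = read iteration - write iteration
= 35 - 28 = 7

7


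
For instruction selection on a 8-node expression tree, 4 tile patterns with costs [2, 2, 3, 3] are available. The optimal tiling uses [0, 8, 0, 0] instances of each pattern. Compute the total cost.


Total cost = sum(count_i * cost_i)
= 0*2 + 8*2 + 0*3 + 0*3
= 16

16


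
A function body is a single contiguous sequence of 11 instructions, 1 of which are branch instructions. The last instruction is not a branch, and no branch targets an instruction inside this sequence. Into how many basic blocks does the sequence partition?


With no in-sequence branch targets, the leaders are the first instruction plus the instruction after each branch.
Number of basic blocks = branches + 1
= 1 + 1 = 2

2


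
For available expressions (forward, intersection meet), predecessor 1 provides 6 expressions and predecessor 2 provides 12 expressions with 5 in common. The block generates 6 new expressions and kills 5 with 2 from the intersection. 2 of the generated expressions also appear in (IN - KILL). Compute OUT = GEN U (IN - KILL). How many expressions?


IN = intersection of predecessors = 5
IN - KILL = 5 - 2 = 3
|OUT| = |GEN| + |IN - KILL| - |GEN ∩ (IN - KILL)| = 6 + 3 - 2 = 7

7


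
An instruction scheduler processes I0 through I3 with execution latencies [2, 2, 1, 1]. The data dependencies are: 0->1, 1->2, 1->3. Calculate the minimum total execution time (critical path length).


Compute longest path through dependency graph: dist(Ik) = max over predecessors of dist + latency(Ik).
dist(I0) = latency 2 = 2
dist(I1) = dist(I0) + 2 = 2 + 2 = 4
dist(I2) = dist(I1) + 1 = 4 + 1 = 5
dist(I3) = dist(I1) + 1 = 4 + 1 = 5
Critical path = max dist = 5

5


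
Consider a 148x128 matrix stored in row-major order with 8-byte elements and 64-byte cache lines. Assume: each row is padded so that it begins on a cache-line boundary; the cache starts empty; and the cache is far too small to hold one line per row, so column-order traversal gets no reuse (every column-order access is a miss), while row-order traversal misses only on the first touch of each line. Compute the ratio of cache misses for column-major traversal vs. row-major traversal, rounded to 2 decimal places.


Each row occupies 128 * 8 = 1024 bytes and starts on a line boundary, so it spans ceil(1024 / 64) = 16 cache lines.
Row-major traversal misses (one per line touched): 148 * ceil(128 * 8 / 64) = 2368
Column-major traversal misses (no reuse, every access misses): 148 * 128 = 18944
Ratio = 18944 / 2368 = 8.0

8.0


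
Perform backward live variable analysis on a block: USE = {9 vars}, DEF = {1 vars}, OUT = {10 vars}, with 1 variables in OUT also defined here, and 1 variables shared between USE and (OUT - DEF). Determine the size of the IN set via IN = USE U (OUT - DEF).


OUT - DEF: 10 - 1 = 9
|IN| = |USE| + |OUT - DEF| - |USE ∩ (OUT - DEF)| = 9 + 9 - 1 = 17

17


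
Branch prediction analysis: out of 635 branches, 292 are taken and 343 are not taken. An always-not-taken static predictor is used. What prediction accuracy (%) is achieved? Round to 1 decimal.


Predictor: always-not-taken
Correct predictions = 343
Accuracy = 343 / 635 * 100 = 54.0%

54.0


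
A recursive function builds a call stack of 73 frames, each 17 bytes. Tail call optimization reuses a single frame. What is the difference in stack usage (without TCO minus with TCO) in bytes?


Without TCO: 73 * 17 = 1241 bytes
With TCO: reuse 1 frame = 17 bytes
Savings = 1241 - 17 = 1224

1224


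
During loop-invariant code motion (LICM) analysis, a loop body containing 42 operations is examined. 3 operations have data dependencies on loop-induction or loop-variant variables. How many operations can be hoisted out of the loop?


Invariant candidates = total - loop-dependent
= 42 - 3 = 39

39


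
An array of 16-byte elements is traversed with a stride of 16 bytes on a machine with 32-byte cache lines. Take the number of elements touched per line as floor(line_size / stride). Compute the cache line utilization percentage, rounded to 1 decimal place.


Elements per cache line = floor(32 / 16) = 2
Bytes used = 2 * 16 = 32
Utilization = 32 / 32 * 100 = 100.0%

100.0


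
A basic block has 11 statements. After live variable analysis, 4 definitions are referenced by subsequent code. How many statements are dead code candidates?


Dead code = total statements - live definitions
= 11 - 4 = 7

7


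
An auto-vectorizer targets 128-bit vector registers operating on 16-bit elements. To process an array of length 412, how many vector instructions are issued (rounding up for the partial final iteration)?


Width = 128 / 16 = 8 elements per vector op
Iterations = ceil(412 / 8) = 52

52


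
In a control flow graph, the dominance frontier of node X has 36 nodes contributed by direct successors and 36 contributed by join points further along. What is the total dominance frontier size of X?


DF(X) = direct successor contributions + join point contributions
= 36 + 36 = 72

72


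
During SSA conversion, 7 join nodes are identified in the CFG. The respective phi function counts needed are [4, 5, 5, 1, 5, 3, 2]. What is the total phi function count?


Total phi functions = sum of phi functions at each join node
= 4 + 5 + 5 + 1 + 5 + 3 + 2 = 25

25


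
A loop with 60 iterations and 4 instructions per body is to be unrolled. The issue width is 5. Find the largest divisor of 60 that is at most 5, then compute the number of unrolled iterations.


Largest divisor of 60 <= 5 is 5
New iterations = 60 / 5 = 12

12


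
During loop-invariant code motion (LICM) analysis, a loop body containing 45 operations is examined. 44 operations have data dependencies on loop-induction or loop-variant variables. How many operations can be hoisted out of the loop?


Invariant candidates = total - loop-dependent
= 45 - 44 = 1

1


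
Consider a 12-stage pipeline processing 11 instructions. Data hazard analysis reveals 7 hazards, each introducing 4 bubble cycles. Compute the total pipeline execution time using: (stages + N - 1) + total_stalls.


Base cycles = 12 + 11 - 1 = 22
Total stalls = 7 * 4 = 28
Total = 22 + 28 = 50

50


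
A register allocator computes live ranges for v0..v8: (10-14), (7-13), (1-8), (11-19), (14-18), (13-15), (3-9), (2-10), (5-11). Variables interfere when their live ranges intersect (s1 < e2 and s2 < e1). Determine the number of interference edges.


Check all pairs for overlapping intervals.
Two intervals (s1,e1) and (s2,e2) overlap if s1 < e2 and s2 < e1.
v0 (10-14) vs v1..v8: overlaps v1, v3, v5, v8 -> 4
v1 (7-13) vs v2..v8: overlaps v2, v3, v6, v7, v8 -> 5
v2 (1-8) vs v3..v8: overlaps v6, v7, v8 -> 3
v3 (11-19) vs v4..v8: overlaps v4, v5 -> 2
v4 (14-18) vs v5..v8: overlaps v5 -> 1
v5 (13-15) vs v6..v8: overlaps none -> 0
v6 (3-9) vs v7..v8: overlaps v7, v8 -> 2
v7 (2-10) vs v8: overlaps v8 -> 1
Total overlapping pairs = 4 + 5 + 3 + 2 + 1 + 0 + 2 + 1 = 18

18


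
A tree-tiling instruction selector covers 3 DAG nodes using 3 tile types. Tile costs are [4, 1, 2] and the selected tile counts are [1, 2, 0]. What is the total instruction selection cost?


Total cost = sum(count_i * cost_i)
= 1*4 + 2*1 + 0*2
= 6

6


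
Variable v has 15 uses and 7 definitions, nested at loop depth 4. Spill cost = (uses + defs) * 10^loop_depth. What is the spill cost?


uses + defs = 15 + 7 = 22
10^4 = 10000
Spill cost = 22 * 10000 = 220000

220000


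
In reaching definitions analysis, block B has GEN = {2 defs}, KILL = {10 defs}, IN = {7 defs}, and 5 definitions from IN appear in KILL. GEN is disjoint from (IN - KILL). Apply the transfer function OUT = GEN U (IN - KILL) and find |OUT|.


IN - KILL: 7 - 5 = 2 surviving definitions
OUT = GEN + surviving = 2 + 2 = 4

4


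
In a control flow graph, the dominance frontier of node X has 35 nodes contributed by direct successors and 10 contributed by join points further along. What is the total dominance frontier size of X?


DF(X) = direct successor contributions + join point contributions
= 35 + 10 = 45

45


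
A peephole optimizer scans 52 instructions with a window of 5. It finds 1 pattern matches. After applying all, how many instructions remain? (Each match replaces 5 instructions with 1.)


Each match removes 4 instructions.
Total removed = 1 * 4 = 4
Remaining = 52 - 4 = 48

48


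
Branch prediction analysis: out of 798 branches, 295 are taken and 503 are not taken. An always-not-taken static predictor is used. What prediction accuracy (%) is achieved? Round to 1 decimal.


Predictor: always-not-taken
Correct predictions = 503
Accuracy = 503 / 798 * 100 = 63.0%

63.0


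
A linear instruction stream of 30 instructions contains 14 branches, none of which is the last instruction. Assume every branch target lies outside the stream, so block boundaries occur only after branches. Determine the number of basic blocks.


With no in-sequence branch targets, the leaders are the first instruction plus the instruction after each branch.
Number of basic blocks = branches + 1
= 14 + 1 = 15

15


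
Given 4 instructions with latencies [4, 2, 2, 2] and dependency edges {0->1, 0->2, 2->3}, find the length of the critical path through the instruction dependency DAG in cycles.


Compute longest path through dependency graph: dist(Ik) = max over predecessors of dist + latency(Ik).
dist(I0) = latency 4 = 4
dist(I1) = dist(I0) + 2 = 4 + 2 = 6
dist(I2) = dist(I0) + 2 = 4 + 2 = 6
dist(I3) = dist(I2) + 2 = 6 + 2 = 8
Critical path = max dist = 8

8


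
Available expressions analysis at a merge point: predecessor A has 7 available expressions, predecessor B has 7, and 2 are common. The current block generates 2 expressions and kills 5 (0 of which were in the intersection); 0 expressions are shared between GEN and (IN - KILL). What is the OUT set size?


IN = intersection of predecessors = 2
IN - KILL = 2 - 0 = 2
|OUT| = |GEN| + |IN - KILL| - |GEN ∩ (IN - KILL)| = 2 + 2 - 0 = 4

4


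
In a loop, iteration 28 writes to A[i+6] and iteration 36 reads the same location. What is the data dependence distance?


Distance = read iteration - write iteration
= 36 - 28 = 8

8


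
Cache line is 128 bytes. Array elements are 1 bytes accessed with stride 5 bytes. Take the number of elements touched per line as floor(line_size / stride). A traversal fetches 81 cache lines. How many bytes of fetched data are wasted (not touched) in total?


Elements per line = floor(128 / 5) = 25
Bytes used per line = 25 * 1 = 25
Wasted per line = 128 - 25 = 103
Total wasted = 103 * 81 = 8343

8343


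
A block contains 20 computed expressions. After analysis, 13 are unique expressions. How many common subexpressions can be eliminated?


CSE count = total expressions - unique expressions
= 20 - 13 = 7

7


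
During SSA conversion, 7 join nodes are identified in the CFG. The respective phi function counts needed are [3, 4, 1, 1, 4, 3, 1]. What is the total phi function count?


Total phi functions = sum of phi functions at each join node
= 3 + 4 + 1 + 1 + 4 + 3 + 1 = 17

17


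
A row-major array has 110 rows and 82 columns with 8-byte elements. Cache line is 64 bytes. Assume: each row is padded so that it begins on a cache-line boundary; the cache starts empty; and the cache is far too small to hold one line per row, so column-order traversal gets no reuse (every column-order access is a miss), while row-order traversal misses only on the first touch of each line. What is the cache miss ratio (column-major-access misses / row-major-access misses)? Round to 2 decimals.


Each row occupies 82 * 8 = 656 bytes and starts on a line boundary, so it spans ceil(656 / 64) = 11 cache lines.
Row-major traversal misses (one per line touched): 110 * ceil(82 * 8 / 64) = 1210
Column-major traversal misses (no reuse, every access misses): 110 * 82 = 9020
Ratio = 9020 / 1210 = 7.45

7.45


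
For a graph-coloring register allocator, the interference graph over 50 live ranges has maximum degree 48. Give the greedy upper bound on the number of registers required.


Greedy coloring never needs more than (max_degree + 1) colors: when coloring a vertex, at most max_degree neighbors are already colored.
Upper bound = 48 + 1 = 49

49


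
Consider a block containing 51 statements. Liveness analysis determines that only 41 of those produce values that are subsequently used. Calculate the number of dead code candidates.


Dead code = total statements - live definitions
= 51 - 41 = 10

10


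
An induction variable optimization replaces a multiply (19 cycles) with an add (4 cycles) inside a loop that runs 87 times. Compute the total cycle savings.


Per-iteration saving = 19 - 4 = 15
Total saved = 87 * 15 = 1305

1305


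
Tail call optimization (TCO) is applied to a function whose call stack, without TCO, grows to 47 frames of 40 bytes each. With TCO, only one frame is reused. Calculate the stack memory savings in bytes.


Without TCO: 47 * 40 = 1880 bytes
With TCO: reuse 1 frame = 40 bytes
Savings = 1880 - 40 = 1840

1840


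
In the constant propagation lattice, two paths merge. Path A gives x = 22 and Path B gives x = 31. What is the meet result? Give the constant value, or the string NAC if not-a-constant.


Meet operation: if both paths give the same constant, result is that constant; if they differ, result is NAC (not-a-constant).
Path A: 22, Path B: 31 -> differ
Result: not-a-constant -> NAC

NAC


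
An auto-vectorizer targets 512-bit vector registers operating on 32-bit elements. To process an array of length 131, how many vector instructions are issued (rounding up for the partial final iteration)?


Width = 512 / 32 = 16 elements per vector op
Iterations = ceil(131 / 16) = 9

9


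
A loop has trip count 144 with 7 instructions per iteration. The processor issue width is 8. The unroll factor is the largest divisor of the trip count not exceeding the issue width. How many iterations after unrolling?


Largest divisor of 144 <= 8 is 8
New iterations = 144 / 8 = 18

18


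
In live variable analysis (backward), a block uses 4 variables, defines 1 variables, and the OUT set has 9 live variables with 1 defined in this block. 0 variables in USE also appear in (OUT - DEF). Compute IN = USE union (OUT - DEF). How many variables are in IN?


OUT - DEF: 9 - 1 = 8
|IN| = |USE| + |OUT - DEF| - |USE ∩ (OUT - DEF)| = 4 + 8 - 0 = 12

12


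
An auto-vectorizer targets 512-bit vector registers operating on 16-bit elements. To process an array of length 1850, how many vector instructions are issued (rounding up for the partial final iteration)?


Width = 512 / 16 = 32 elements per vector op
Iterations = ceil(1850 / 32) = 58

58


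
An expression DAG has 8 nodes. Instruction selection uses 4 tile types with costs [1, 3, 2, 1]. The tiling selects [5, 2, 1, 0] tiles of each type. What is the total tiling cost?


Total cost = sum(count_i * cost_i)
= 5*1 + 2*3 + 1*2 + 0*1
= 13

13
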